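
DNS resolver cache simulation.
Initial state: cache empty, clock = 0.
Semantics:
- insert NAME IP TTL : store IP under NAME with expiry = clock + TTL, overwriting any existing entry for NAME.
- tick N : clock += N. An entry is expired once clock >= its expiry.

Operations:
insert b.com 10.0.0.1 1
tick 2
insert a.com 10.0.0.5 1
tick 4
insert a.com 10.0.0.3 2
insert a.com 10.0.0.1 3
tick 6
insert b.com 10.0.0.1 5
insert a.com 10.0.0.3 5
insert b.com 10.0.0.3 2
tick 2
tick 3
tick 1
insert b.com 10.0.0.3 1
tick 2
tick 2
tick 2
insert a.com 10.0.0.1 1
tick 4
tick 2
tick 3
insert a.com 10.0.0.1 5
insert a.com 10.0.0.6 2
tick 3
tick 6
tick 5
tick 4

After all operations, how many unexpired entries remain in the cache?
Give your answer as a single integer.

Op 1: insert b.com -> 10.0.0.1 (expiry=0+1=1). clock=0
Op 2: tick 2 -> clock=2. purged={b.com}
Op 3: insert a.com -> 10.0.0.5 (expiry=2+1=3). clock=2
Op 4: tick 4 -> clock=6. purged={a.com}
Op 5: insert a.com -> 10.0.0.3 (expiry=6+2=8). clock=6
Op 6: insert a.com -> 10.0.0.1 (expiry=6+3=9). clock=6
Op 7: tick 6 -> clock=12. purged={a.com}
Op 8: insert b.com -> 10.0.0.1 (expiry=12+5=17). clock=12
Op 9: insert a.com -> 10.0.0.3 (expiry=12+5=17). clock=12
Op 10: insert b.com -> 10.0.0.3 (expiry=12+2=14). clock=12
Op 11: tick 2 -> clock=14. purged={b.com}
Op 12: tick 3 -> clock=17. purged={a.com}
Op 13: tick 1 -> clock=18.
Op 14: insert b.com -> 10.0.0.3 (expiry=18+1=19). clock=18
Op 15: tick 2 -> clock=20. purged={b.com}
Op 16: tick 2 -> clock=22.
Op 17: tick 2 -> clock=24.
Op 18: insert a.com -> 10.0.0.1 (expiry=24+1=25). clock=24
Op 19: tick 4 -> clock=28. purged={a.com}
Op 20: tick 2 -> clock=30.
Op 21: tick 3 -> clock=33.
Op 22: insert a.com -> 10.0.0.1 (expiry=33+5=38). clock=33
Op 23: insert a.com -> 10.0.0.6 (expiry=33+2=35). clock=33
Op 24: tick 3 -> clock=36. purged={a.com}
Op 25: tick 6 -> clock=42.
Op 26: tick 5 -> clock=47.
Op 27: tick 4 -> clock=51.
Final cache (unexpired): {} -> size=0

Answer: 0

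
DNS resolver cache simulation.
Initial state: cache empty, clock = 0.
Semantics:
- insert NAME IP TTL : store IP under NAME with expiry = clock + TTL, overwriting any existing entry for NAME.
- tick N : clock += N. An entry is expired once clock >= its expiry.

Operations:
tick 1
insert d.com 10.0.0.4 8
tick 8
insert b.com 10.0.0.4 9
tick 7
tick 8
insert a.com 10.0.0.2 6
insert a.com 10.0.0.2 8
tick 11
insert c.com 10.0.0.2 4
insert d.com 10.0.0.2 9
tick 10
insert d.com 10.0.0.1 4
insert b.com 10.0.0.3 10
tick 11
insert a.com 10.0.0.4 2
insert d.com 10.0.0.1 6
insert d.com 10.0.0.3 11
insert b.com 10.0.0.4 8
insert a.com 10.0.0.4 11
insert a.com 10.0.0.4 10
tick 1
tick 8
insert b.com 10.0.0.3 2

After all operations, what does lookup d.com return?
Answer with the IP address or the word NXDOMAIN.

Answer: 10.0.0.3

Derivation:
Op 1: tick 1 -> clock=1.
Op 2: insert d.com -> 10.0.0.4 (expiry=1+8=9). clock=1
Op 3: tick 8 -> clock=9. purged={d.com}
Op 4: insert b.com -> 10.0.0.4 (expiry=9+9=18). clock=9
Op 5: tick 7 -> clock=16.
Op 6: tick 8 -> clock=24. purged={b.com}
Op 7: insert a.com -> 10.0.0.2 (expiry=24+6=30). clock=24
Op 8: insert a.com -> 10.0.0.2 (expiry=24+8=32). clock=24
Op 9: tick 11 -> clock=35. purged={a.com}
Op 10: insert c.com -> 10.0.0.2 (expiry=35+4=39). clock=35
Op 11: insert d.com -> 10.0.0.2 (expiry=35+9=44). clock=35
Op 12: tick 10 -> clock=45. purged={c.com,d.com}
Op 13: insert d.com -> 10.0.0.1 (expiry=45+4=49). clock=45
Op 14: insert b.com -> 10.0.0.3 (expiry=45+10=55). clock=45
Op 15: tick 11 -> clock=56. purged={b.com,d.com}
Op 16: insert a.com -> 10.0.0.4 (expiry=56+2=58). clock=56
Op 17: insert d.com -> 10.0.0.1 (expiry=56+6=62). clock=56
Op 18: insert d.com -> 10.0.0.3 (expiry=56+11=67). clock=56
Op 19: insert b.com -> 10.0.0.4 (expiry=56+8=64). clock=56
Op 20: insert a.com -> 10.0.0.4 (expiry=56+11=67). clock=56
Op 21: insert a.com -> 10.0.0.4 (expiry=56+10=66). clock=56
Op 22: tick 1 -> clock=57.
Op 23: tick 8 -> clock=65. purged={b.com}
Op 24: insert b.com -> 10.0.0.3 (expiry=65+2=67). clock=65
lookup d.com: present, ip=10.0.0.3 expiry=67 > clock=65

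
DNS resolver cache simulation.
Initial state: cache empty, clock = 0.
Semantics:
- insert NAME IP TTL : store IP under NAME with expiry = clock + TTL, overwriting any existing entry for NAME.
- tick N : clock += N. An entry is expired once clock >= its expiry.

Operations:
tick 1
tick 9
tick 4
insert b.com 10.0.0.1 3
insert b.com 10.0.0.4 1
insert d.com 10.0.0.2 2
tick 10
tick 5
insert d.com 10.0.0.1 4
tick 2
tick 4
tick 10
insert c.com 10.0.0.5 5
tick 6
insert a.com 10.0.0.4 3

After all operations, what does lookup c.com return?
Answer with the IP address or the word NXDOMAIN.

Answer: NXDOMAIN

Derivation:
Op 1: tick 1 -> clock=1.
Op 2: tick 9 -> clock=10.
Op 3: tick 4 -> clock=14.
Op 4: insert b.com -> 10.0.0.1 (expiry=14+3=17). clock=14
Op 5: insert b.com -> 10.0.0.4 (expiry=14+1=15). clock=14
Op 6: insert d.com -> 10.0.0.2 (expiry=14+2=16). clock=14
Op 7: tick 10 -> clock=24. purged={b.com,d.com}
Op 8: tick 5 -> clock=29.
Op 9: insert d.com -> 10.0.0.1 (expiry=29+4=33). clock=29
Op 10: tick 2 -> clock=31.
Op 11: tick 4 -> clock=35. purged={d.com}
Op 12: tick 10 -> clock=45.
Op 13: insert c.com -> 10.0.0.5 (expiry=45+5=50). clock=45
Op 14: tick 6 -> clock=51. purged={c.com}
Op 15: insert a.com -> 10.0.0.4 (expiry=51+3=54). clock=51
lookup c.com: not in cache (expired or never inserted)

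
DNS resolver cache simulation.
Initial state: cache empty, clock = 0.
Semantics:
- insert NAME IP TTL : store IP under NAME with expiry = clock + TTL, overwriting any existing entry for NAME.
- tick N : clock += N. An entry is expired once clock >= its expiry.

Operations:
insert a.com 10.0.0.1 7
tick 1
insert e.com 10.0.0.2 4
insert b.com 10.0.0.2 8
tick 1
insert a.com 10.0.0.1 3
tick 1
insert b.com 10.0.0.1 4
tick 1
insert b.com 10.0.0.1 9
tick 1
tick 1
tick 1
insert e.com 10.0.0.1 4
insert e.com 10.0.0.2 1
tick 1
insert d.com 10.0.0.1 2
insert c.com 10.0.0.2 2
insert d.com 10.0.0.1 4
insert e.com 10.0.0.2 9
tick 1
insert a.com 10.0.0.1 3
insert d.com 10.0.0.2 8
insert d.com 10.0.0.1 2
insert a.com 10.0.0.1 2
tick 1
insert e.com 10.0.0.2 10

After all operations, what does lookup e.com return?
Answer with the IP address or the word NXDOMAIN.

Answer: 10.0.0.2

Derivation:
Op 1: insert a.com -> 10.0.0.1 (expiry=0+7=7). clock=0
Op 2: tick 1 -> clock=1.
Op 3: insert e.com -> 10.0.0.2 (expiry=1+4=5). clock=1
Op 4: insert b.com -> 10.0.0.2 (expiry=1+8=9). clock=1
Op 5: tick 1 -> clock=2.
Op 6: insert a.com -> 10.0.0.1 (expiry=2+3=5). clock=2
Op 7: tick 1 -> clock=3.
Op 8: insert b.com -> 10.0.0.1 (expiry=3+4=7). clock=3
Op 9: tick 1 -> clock=4.
Op 10: insert b.com -> 10.0.0.1 (expiry=4+9=13). clock=4
Op 11: tick 1 -> clock=5. purged={a.com,e.com}
Op 12: tick 1 -> clock=6.
Op 13: tick 1 -> clock=7.
Op 14: insert e.com -> 10.0.0.1 (expiry=7+4=11). clock=7
Op 15: insert e.com -> 10.0.0.2 (expiry=7+1=8). clock=7
Op 16: tick 1 -> clock=8. purged={e.com}
Op 17: insert d.com -> 10.0.0.1 (expiry=8+2=10). clock=8
Op 18: insert c.com -> 10.0.0.2 (expiry=8+2=10). clock=8
Op 19: insert d.com -> 10.0.0.1 (expiry=8+4=12). clock=8
Op 20: insert e.com -> 10.0.0.2 (expiry=8+9=17). clock=8
Op 21: tick 1 -> clock=9.
Op 22: insert a.com -> 10.0.0.1 (expiry=9+3=12). clock=9
Op 23: insert d.com -> 10.0.0.2 (expiry=9+8=17). clock=9
Op 24: insert d.com -> 10.0.0.1 (expiry=9+2=11). clock=9
Op 25: insert a.com -> 10.0.0.1 (expiry=9+2=11). clock=9
Op 26: tick 1 -> clock=10. purged={c.com}
Op 27: insert e.com -> 10.0.0.2 (expiry=10+10=20). clock=10
lookup e.com: present, ip=10.0.0.2 expiry=20 > clock=10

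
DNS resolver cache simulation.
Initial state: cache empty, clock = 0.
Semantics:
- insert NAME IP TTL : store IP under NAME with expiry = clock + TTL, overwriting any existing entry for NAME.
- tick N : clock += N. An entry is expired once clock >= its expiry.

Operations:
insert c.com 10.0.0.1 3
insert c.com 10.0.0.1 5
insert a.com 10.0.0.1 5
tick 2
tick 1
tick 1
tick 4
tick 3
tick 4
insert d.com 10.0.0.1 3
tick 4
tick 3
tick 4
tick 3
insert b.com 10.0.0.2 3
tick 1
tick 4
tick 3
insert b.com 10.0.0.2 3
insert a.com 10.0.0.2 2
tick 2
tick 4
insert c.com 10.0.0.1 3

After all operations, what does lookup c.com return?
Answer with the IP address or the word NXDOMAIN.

Op 1: insert c.com -> 10.0.0.1 (expiry=0+3=3). clock=0
Op 2: insert c.com -> 10.0.0.1 (expiry=0+5=5). clock=0
Op 3: insert a.com -> 10.0.0.1 (expiry=0+5=5). clock=0
Op 4: tick 2 -> clock=2.
Op 5: tick 1 -> clock=3.
Op 6: tick 1 -> clock=4.
Op 7: tick 4 -> clock=8. purged={a.com,c.com}
Op 8: tick 3 -> clock=11.
Op 9: tick 4 -> clock=15.
Op 10: insert d.com -> 10.0.0.1 (expiry=15+3=18). clock=15
Op 11: tick 4 -> clock=19. purged={d.com}
Op 12: tick 3 -> clock=22.
Op 13: tick 4 -> clock=26.
Op 14: tick 3 -> clock=29.
Op 15: insert b.com -> 10.0.0.2 (expiry=29+3=32). clock=29
Op 16: tick 1 -> clock=30.
Op 17: tick 4 -> clock=34. purged={b.com}
Op 18: tick 3 -> clock=37.
Op 19: insert b.com -> 10.0.0.2 (expiry=37+3=40). clock=37
Op 20: insert a.com -> 10.0.0.2 (expiry=37+2=39). clock=37
Op 21: tick 2 -> clock=39. purged={a.com}
Op 22: tick 4 -> clock=43. purged={b.com}
Op 23: insert c.com -> 10.0.0.1 (expiry=43+3=46). clock=43
lookup c.com: present, ip=10.0.0.1 expiry=46 > clock=43

Answer: 10.0.0.1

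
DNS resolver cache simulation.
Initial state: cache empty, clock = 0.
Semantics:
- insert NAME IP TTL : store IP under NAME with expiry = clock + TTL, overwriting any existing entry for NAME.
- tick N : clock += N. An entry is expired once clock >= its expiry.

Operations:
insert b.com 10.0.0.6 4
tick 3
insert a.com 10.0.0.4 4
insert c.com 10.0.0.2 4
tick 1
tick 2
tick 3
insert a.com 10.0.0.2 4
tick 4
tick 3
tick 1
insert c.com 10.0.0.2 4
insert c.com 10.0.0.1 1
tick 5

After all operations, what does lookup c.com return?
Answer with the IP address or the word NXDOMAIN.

Op 1: insert b.com -> 10.0.0.6 (expiry=0+4=4). clock=0
Op 2: tick 3 -> clock=3.
Op 3: insert a.com -> 10.0.0.4 (expiry=3+4=7). clock=3
Op 4: insert c.com -> 10.0.0.2 (expiry=3+4=7). clock=3
Op 5: tick 1 -> clock=4. purged={b.com}
Op 6: tick 2 -> clock=6.
Op 7: tick 3 -> clock=9. purged={a.com,c.com}
Op 8: insert a.com -> 10.0.0.2 (expiry=9+4=13). clock=9
Op 9: tick 4 -> clock=13. purged={a.com}
Op 10: tick 3 -> clock=16.
Op 11: tick 1 -> clock=17.
Op 12: insert c.com -> 10.0.0.2 (expiry=17+4=21). clock=17
Op 13: insert c.com -> 10.0.0.1 (expiry=17+1=18). clock=17
Op 14: tick 5 -> clock=22. purged={c.com}
lookup c.com: not in cache (expired or never inserted)

Answer: NXDOMAIN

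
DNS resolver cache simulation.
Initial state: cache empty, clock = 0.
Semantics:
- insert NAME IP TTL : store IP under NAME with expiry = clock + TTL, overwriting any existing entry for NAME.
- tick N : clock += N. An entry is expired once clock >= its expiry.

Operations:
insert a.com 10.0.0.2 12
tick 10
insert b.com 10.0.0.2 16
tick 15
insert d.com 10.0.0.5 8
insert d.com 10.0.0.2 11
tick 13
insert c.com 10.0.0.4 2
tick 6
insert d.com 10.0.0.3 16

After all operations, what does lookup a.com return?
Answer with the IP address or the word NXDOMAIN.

Answer: NXDOMAIN

Derivation:
Op 1: insert a.com -> 10.0.0.2 (expiry=0+12=12). clock=0
Op 2: tick 10 -> clock=10.
Op 3: insert b.com -> 10.0.0.2 (expiry=10+16=26). clock=10
Op 4: tick 15 -> clock=25. purged={a.com}
Op 5: insert d.com -> 10.0.0.5 (expiry=25+8=33). clock=25
Op 6: insert d.com -> 10.0.0.2 (expiry=25+11=36). clock=25
Op 7: tick 13 -> clock=38. purged={b.com,d.com}
Op 8: insert c.com -> 10.0.0.4 (expiry=38+2=40). clock=38
Op 9: tick 6 -> clock=44. purged={c.com}
Op 10: insert d.com -> 10.0.0.3 (expiry=44+16=60). clock=44
lookup a.com: not in cache (expired or never inserted)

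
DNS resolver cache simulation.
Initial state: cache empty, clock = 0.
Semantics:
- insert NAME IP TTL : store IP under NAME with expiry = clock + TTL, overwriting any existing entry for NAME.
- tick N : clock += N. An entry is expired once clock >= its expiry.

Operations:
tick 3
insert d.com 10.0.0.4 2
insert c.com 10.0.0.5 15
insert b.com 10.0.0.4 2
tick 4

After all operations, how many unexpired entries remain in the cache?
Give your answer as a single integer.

Answer: 1

Derivation:
Op 1: tick 3 -> clock=3.
Op 2: insert d.com -> 10.0.0.4 (expiry=3+2=5). clock=3
Op 3: insert c.com -> 10.0.0.5 (expiry=3+15=18). clock=3
Op 4: insert b.com -> 10.0.0.4 (expiry=3+2=5). clock=3
Op 5: tick 4 -> clock=7. purged={b.com,d.com}
Final cache (unexpired): {c.com} -> size=1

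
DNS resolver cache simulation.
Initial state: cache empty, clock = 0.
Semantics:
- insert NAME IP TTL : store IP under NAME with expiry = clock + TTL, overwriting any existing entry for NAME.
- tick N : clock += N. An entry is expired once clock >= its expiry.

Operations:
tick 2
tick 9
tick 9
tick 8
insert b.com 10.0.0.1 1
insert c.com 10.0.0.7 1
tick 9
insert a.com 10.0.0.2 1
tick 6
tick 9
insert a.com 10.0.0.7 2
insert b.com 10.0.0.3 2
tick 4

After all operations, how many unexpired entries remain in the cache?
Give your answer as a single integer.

Op 1: tick 2 -> clock=2.
Op 2: tick 9 -> clock=11.
Op 3: tick 9 -> clock=20.
Op 4: tick 8 -> clock=28.
Op 5: insert b.com -> 10.0.0.1 (expiry=28+1=29). clock=28
Op 6: insert c.com -> 10.0.0.7 (expiry=28+1=29). clock=28
Op 7: tick 9 -> clock=37. purged={b.com,c.com}
Op 8: insert a.com -> 10.0.0.2 (expiry=37+1=38). clock=37
Op 9: tick 6 -> clock=43. purged={a.com}
Op 10: tick 9 -> clock=52.
Op 11: insert a.com -> 10.0.0.7 (expiry=52+2=54). clock=52
Op 12: insert b.com -> 10.0.0.3 (expiry=52+2=54). clock=52
Op 13: tick 4 -> clock=56. purged={a.com,b.com}
Final cache (unexpired): {} -> size=0

Answer: 0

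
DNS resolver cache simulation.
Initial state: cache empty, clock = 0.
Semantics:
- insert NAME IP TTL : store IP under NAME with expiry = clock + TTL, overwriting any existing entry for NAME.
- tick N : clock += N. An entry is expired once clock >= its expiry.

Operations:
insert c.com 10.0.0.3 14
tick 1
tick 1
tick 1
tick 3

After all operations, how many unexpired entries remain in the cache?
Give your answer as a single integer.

Op 1: insert c.com -> 10.0.0.3 (expiry=0+14=14). clock=0
Op 2: tick 1 -> clock=1.
Op 3: tick 1 -> clock=2.
Op 4: tick 1 -> clock=3.
Op 5: tick 3 -> clock=6.
Final cache (unexpired): {c.com} -> size=1

Answer: 1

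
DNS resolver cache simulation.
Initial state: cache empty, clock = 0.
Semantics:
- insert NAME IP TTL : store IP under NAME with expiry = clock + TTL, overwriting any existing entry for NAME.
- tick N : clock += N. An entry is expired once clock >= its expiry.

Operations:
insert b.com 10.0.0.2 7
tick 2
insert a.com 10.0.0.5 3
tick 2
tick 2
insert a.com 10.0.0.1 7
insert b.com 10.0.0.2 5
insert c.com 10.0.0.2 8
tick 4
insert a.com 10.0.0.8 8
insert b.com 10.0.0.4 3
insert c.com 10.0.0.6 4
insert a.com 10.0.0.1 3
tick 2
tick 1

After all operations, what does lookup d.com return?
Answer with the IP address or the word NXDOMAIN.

Answer: NXDOMAIN

Derivation:
Op 1: insert b.com -> 10.0.0.2 (expiry=0+7=7). clock=0
Op 2: tick 2 -> clock=2.
Op 3: insert a.com -> 10.0.0.5 (expiry=2+3=5). clock=2
Op 4: tick 2 -> clock=4.
Op 5: tick 2 -> clock=6. purged={a.com}
Op 6: insert a.com -> 10.0.0.1 (expiry=6+7=13). clock=6
Op 7: insert b.com -> 10.0.0.2 (expiry=6+5=11). clock=6
Op 8: insert c.com -> 10.0.0.2 (expiry=6+8=14). clock=6
Op 9: tick 4 -> clock=10.
Op 10: insert a.com -> 10.0.0.8 (expiry=10+8=18). clock=10
Op 11: insert b.com -> 10.0.0.4 (expiry=10+3=13). clock=10
Op 12: insert c.com -> 10.0.0.6 (expiry=10+4=14). clock=10
Op 13: insert a.com -> 10.0.0.1 (expiry=10+3=13). clock=10
Op 14: tick 2 -> clock=12.
Op 15: tick 1 -> clock=13. purged={a.com,b.com}
lookup d.com: not in cache (expired or never inserted)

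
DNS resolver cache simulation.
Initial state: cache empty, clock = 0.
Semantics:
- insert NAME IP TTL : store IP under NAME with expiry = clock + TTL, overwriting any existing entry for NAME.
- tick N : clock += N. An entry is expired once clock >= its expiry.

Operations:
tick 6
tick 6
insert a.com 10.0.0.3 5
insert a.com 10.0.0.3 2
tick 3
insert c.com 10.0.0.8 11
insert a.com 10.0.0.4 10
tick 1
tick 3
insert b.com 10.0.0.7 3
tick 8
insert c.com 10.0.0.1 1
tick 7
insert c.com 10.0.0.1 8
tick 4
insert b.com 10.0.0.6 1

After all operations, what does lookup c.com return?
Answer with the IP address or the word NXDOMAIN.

Answer: 10.0.0.1

Derivation:
Op 1: tick 6 -> clock=6.
Op 2: tick 6 -> clock=12.
Op 3: insert a.com -> 10.0.0.3 (expiry=12+5=17). clock=12
Op 4: insert a.com -> 10.0.0.3 (expiry=12+2=14). clock=12
Op 5: tick 3 -> clock=15. purged={a.com}
Op 6: insert c.com -> 10.0.0.8 (expiry=15+11=26). clock=15
Op 7: insert a.com -> 10.0.0.4 (expiry=15+10=25). clock=15
Op 8: tick 1 -> clock=16.
Op 9: tick 3 -> clock=19.
Op 10: insert b.com -> 10.0.0.7 (expiry=19+3=22). clock=19
Op 11: tick 8 -> clock=27. purged={a.com,b.com,c.com}
Op 12: insert c.com -> 10.0.0.1 (expiry=27+1=28). clock=27
Op 13: tick 7 -> clock=34. purged={c.com}
Op 14: insert c.com -> 10.0.0.1 (expiry=34+8=42). clock=34
Op 15: tick 4 -> clock=38.
Op 16: insert b.com -> 10.0.0.6 (expiry=38+1=39). clock=38
lookup c.com: present, ip=10.0.0.1 expiry=42 > clock=38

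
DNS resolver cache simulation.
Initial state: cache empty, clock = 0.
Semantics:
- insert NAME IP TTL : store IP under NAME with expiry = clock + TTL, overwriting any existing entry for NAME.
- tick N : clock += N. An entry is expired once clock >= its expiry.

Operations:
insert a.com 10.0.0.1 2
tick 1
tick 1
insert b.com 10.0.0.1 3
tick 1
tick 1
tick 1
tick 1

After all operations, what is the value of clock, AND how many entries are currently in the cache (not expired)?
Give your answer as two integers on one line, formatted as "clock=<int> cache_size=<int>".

Op 1: insert a.com -> 10.0.0.1 (expiry=0+2=2). clock=0
Op 2: tick 1 -> clock=1.
Op 3: tick 1 -> clock=2. purged={a.com}
Op 4: insert b.com -> 10.0.0.1 (expiry=2+3=5). clock=2
Op 5: tick 1 -> clock=3.
Op 6: tick 1 -> clock=4.
Op 7: tick 1 -> clock=5. purged={b.com}
Op 8: tick 1 -> clock=6.
Final clock = 6
Final cache (unexpired): {} -> size=0

Answer: clock=6 cache_size=0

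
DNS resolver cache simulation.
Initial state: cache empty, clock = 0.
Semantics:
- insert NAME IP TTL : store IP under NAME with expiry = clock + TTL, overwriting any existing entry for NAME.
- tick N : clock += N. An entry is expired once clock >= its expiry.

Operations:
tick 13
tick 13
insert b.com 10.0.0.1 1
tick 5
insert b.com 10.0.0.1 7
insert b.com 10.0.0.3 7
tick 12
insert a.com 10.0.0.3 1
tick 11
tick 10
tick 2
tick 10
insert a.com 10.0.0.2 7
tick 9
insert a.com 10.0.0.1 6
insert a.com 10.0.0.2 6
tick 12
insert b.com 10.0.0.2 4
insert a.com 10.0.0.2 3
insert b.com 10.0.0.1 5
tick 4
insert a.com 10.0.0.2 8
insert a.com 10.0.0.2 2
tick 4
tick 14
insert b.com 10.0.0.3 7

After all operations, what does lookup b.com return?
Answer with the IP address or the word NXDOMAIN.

Op 1: tick 13 -> clock=13.
Op 2: tick 13 -> clock=26.
Op 3: insert b.com -> 10.0.0.1 (expiry=26+1=27). clock=26
Op 4: tick 5 -> clock=31. purged={b.com}
Op 5: insert b.com -> 10.0.0.1 (expiry=31+7=38). clock=31
Op 6: insert b.com -> 10.0.0.3 (expiry=31+7=38). clock=31
Op 7: tick 12 -> clock=43. purged={b.com}
Op 8: insert a.com -> 10.0.0.3 (expiry=43+1=44). clock=43
Op 9: tick 11 -> clock=54. purged={a.com}
Op 10: tick 10 -> clock=64.
Op 11: tick 2 -> clock=66.
Op 12: tick 10 -> clock=76.
Op 13: insert a.com -> 10.0.0.2 (expiry=76+7=83). clock=76
Op 14: tick 9 -> clock=85. purged={a.com}
Op 15: insert a.com -> 10.0.0.1 (expiry=85+6=91). clock=85
Op 16: insert a.com -> 10.0.0.2 (expiry=85+6=91). clock=85
Op 17: tick 12 -> clock=97. purged={a.com}
Op 18: insert b.com -> 10.0.0.2 (expiry=97+4=101). clock=97
Op 19: insert a.com -> 10.0.0.2 (expiry=97+3=100). clock=97
Op 20: insert b.com -> 10.0.0.1 (expiry=97+5=102). clock=97
Op 21: tick 4 -> clock=101. purged={a.com}
Op 22: insert a.com -> 10.0.0.2 (expiry=101+8=109). clock=101
Op 23: insert a.com -> 10.0.0.2 (expiry=101+2=103). clock=101
Op 24: tick 4 -> clock=105. purged={a.com,b.com}
Op 25: tick 14 -> clock=119.
Op 26: insert b.com -> 10.0.0.3 (expiry=119+7=126). clock=119
lookup b.com: present, ip=10.0.0.3 expiry=126 > clock=119

Answer: 10.0.0.3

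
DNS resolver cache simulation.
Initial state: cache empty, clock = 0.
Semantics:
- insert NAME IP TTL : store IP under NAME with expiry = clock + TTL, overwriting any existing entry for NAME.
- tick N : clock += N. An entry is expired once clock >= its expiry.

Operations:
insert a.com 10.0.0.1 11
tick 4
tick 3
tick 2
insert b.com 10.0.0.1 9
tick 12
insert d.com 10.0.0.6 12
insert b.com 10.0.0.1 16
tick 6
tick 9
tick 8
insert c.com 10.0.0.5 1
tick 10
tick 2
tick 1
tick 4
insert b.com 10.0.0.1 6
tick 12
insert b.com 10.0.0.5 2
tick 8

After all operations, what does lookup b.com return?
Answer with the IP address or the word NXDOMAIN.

Op 1: insert a.com -> 10.0.0.1 (expiry=0+11=11). clock=0
Op 2: tick 4 -> clock=4.
Op 3: tick 3 -> clock=7.
Op 4: tick 2 -> clock=9.
Op 5: insert b.com -> 10.0.0.1 (expiry=9+9=18). clock=9
Op 6: tick 12 -> clock=21. purged={a.com,b.com}
Op 7: insert d.com -> 10.0.0.6 (expiry=21+12=33). clock=21
Op 8: insert b.com -> 10.0.0.1 (expiry=21+16=37). clock=21
Op 9: tick 6 -> clock=27.
Op 10: tick 9 -> clock=36. purged={d.com}
Op 11: tick 8 -> clock=44. purged={b.com}
Op 12: insert c.com -> 10.0.0.5 (expiry=44+1=45). clock=44
Op 13: tick 10 -> clock=54. purged={c.com}
Op 14: tick 2 -> clock=56.
Op 15: tick 1 -> clock=57.
Op 16: tick 4 -> clock=61.
Op 17: insert b.com -> 10.0.0.1 (expiry=61+6=67). clock=61
Op 18: tick 12 -> clock=73. purged={b.com}
Op 19: insert b.com -> 10.0.0.5 (expiry=73+2=75). clock=73
Op 20: tick 8 -> clock=81. purged={b.com}
lookup b.com: not in cache (expired or never inserted)

Answer: NXDOMAIN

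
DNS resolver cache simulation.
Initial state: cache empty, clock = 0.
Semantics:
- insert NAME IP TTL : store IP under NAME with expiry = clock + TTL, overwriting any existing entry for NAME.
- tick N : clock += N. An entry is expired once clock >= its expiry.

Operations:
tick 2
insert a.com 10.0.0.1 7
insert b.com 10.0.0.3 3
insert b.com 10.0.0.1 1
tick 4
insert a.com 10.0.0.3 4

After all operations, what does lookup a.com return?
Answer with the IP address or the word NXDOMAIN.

Answer: 10.0.0.3

Derivation:
Op 1: tick 2 -> clock=2.
Op 2: insert a.com -> 10.0.0.1 (expiry=2+7=9). clock=2
Op 3: insert b.com -> 10.0.0.3 (expiry=2+3=5). clock=2
Op 4: insert b.com -> 10.0.0.1 (expiry=2+1=3). clock=2
Op 5: tick 4 -> clock=6. purged={b.com}
Op 6: insert a.com -> 10.0.0.3 (expiry=6+4=10). clock=6
lookup a.com: present, ip=10.0.0.3 expiry=10 > clock=6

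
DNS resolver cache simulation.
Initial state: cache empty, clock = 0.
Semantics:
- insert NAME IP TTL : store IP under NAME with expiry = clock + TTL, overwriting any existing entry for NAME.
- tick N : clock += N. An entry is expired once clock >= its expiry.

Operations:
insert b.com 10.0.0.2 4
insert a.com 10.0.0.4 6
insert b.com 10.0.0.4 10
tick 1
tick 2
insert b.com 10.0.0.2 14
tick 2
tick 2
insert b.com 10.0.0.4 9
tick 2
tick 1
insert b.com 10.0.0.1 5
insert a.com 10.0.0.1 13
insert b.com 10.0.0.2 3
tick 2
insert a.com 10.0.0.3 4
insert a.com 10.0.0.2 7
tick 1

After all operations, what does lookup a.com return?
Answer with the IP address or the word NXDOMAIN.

Op 1: insert b.com -> 10.0.0.2 (expiry=0+4=4). clock=0
Op 2: insert a.com -> 10.0.0.4 (expiry=0+6=6). clock=0
Op 3: insert b.com -> 10.0.0.4 (expiry=0+10=10). clock=0
Op 4: tick 1 -> clock=1.
Op 5: tick 2 -> clock=3.
Op 6: insert b.com -> 10.0.0.2 (expiry=3+14=17). clock=3
Op 7: tick 2 -> clock=5.
Op 8: tick 2 -> clock=7. purged={a.com}
Op 9: insert b.com -> 10.0.0.4 (expiry=7+9=16). clock=7
Op 10: tick 2 -> clock=9.
Op 11: tick 1 -> clock=10.
Op 12: insert b.com -> 10.0.0.1 (expiry=10+5=15). clock=10
Op 13: insert a.com -> 10.0.0.1 (expiry=10+13=23). clock=10
Op 14: insert b.com -> 10.0.0.2 (expiry=10+3=13). clock=10
Op 15: tick 2 -> clock=12.
Op 16: insert a.com -> 10.0.0.3 (expiry=12+4=16). clock=12
Op 17: insert a.com -> 10.0.0.2 (expiry=12+7=19). clock=12
Op 18: tick 1 -> clock=13. purged={b.com}
lookup a.com: present, ip=10.0.0.2 expiry=19 > clock=13

Answer: 10.0.0.2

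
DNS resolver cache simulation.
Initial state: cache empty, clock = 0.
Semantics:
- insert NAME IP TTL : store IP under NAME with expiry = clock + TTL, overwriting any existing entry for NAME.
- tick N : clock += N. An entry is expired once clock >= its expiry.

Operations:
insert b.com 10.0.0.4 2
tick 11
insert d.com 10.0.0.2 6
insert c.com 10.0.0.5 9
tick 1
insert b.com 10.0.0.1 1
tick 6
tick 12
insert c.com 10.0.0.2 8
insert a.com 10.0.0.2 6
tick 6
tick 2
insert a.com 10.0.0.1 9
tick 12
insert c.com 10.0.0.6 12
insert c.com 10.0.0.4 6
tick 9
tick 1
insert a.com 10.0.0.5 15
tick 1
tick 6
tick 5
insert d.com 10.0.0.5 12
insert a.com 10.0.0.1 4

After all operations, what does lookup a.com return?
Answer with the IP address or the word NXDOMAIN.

Answer: 10.0.0.1

Derivation:
Op 1: insert b.com -> 10.0.0.4 (expiry=0+2=2). clock=0
Op 2: tick 11 -> clock=11. purged={b.com}
Op 3: insert d.com -> 10.0.0.2 (expiry=11+6=17). clock=11
Op 4: insert c.com -> 10.0.0.5 (expiry=11+9=20). clock=11
Op 5: tick 1 -> clock=12.
Op 6: insert b.com -> 10.0.0.1 (expiry=12+1=13). clock=12
Op 7: tick 6 -> clock=18. purged={b.com,d.com}
Op 8: tick 12 -> clock=30. purged={c.com}
Op 9: insert c.com -> 10.0.0.2 (expiry=30+8=38). clock=30
Op 10: insert a.com -> 10.0.0.2 (expiry=30+6=36). clock=30
Op 11: tick 6 -> clock=36. purged={a.com}
Op 12: tick 2 -> clock=38. purged={c.com}
Op 13: insert a.com -> 10.0.0.1 (expiry=38+9=47). clock=38
Op 14: tick 12 -> clock=50. purged={a.com}
Op 15: insert c.com -> 10.0.0.6 (expiry=50+12=62). clock=50
Op 16: insert c.com -> 10.0.0.4 (expiry=50+6=56). clock=50
Op 17: tick 9 -> clock=59. purged={c.com}
Op 18: tick 1 -> clock=60.
Op 19: insert a.com -> 10.0.0.5 (expiry=60+15=75). clock=60
Op 20: tick 1 -> clock=61.
Op 21: tick 6 -> clock=67.
Op 22: tick 5 -> clock=72.
Op 23: insert d.com -> 10.0.0.5 (expiry=72+12=84). clock=72
Op 24: insert a.com -> 10.0.0.1 (expiry=72+4=76). clock=72
lookup a.com: present, ip=10.0.0.1 expiry=76 > clock=72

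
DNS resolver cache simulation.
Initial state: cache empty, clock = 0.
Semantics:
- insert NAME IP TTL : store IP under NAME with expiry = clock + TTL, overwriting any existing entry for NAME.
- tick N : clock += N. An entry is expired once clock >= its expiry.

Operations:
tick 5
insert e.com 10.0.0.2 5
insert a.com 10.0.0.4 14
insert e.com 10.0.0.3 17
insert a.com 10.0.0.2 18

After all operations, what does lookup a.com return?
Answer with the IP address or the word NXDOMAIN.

Answer: 10.0.0.2

Derivation:
Op 1: tick 5 -> clock=5.
Op 2: insert e.com -> 10.0.0.2 (expiry=5+5=10). clock=5
Op 3: insert a.com -> 10.0.0.4 (expiry=5+14=19). clock=5
Op 4: insert e.com -> 10.0.0.3 (expiry=5+17=22). clock=5
Op 5: insert a.com -> 10.0.0.2 (expiry=5+18=23). clock=5
lookup a.com: present, ip=10.0.0.2 expiry=23 > clock=5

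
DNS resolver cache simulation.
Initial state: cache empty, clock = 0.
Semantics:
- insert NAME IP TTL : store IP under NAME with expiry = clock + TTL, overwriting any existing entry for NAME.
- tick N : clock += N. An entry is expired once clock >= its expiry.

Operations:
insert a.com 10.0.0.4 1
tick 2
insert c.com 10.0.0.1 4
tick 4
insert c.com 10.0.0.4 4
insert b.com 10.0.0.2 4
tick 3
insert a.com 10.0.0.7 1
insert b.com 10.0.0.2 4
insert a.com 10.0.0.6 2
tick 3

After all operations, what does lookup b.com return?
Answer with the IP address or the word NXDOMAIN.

Op 1: insert a.com -> 10.0.0.4 (expiry=0+1=1). clock=0
Op 2: tick 2 -> clock=2. purged={a.com}
Op 3: insert c.com -> 10.0.0.1 (expiry=2+4=6). clock=2
Op 4: tick 4 -> clock=6. purged={c.com}
Op 5: insert c.com -> 10.0.0.4 (expiry=6+4=10). clock=6
Op 6: insert b.com -> 10.0.0.2 (expiry=6+4=10). clock=6
Op 7: tick 3 -> clock=9.
Op 8: insert a.com -> 10.0.0.7 (expiry=9+1=10). clock=9
Op 9: insert b.com -> 10.0.0.2 (expiry=9+4=13). clock=9
Op 10: insert a.com -> 10.0.0.6 (expiry=9+2=11). clock=9
Op 11: tick 3 -> clock=12. purged={a.com,c.com}
lookup b.com: present, ip=10.0.0.2 expiry=13 > clock=12

Answer: 10.0.0.2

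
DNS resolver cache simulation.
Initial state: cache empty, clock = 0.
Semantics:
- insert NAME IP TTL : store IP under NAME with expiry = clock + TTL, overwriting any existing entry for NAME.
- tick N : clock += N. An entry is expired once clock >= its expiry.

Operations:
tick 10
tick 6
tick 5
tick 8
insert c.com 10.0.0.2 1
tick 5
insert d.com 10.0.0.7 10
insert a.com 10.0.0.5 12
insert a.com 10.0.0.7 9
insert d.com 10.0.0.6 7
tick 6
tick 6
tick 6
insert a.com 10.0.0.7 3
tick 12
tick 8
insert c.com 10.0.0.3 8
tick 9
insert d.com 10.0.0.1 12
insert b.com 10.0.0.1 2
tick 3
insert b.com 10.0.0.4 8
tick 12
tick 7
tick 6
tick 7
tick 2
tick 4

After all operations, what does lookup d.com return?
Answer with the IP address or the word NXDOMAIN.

Answer: NXDOMAIN

Derivation:
Op 1: tick 10 -> clock=10.
Op 2: tick 6 -> clock=16.
Op 3: tick 5 -> clock=21.
Op 4: tick 8 -> clock=29.
Op 5: insert c.com -> 10.0.0.2 (expiry=29+1=30). clock=29
Op 6: tick 5 -> clock=34. purged={c.com}
Op 7: insert d.com -> 10.0.0.7 (expiry=34+10=44). clock=34
Op 8: insert a.com -> 10.0.0.5 (expiry=34+12=46). clock=34
Op 9: insert a.com -> 10.0.0.7 (expiry=34+9=43). clock=34
Op 10: insert d.com -> 10.0.0.6 (expiry=34+7=41). clock=34
Op 11: tick 6 -> clock=40.
Op 12: tick 6 -> clock=46. purged={a.com,d.com}
Op 13: tick 6 -> clock=52.
Op 14: insert a.com -> 10.0.0.7 (expiry=52+3=55). clock=52
Op 15: tick 12 -> clock=64. purged={a.com}
Op 16: tick 8 -> clock=72.
Op 17: insert c.com -> 10.0.0.3 (expiry=72+8=80). clock=72
Op 18: tick 9 -> clock=81. purged={c.com}
Op 19: insert d.com -> 10.0.0.1 (expiry=81+12=93). clock=81
Op 20: insert b.com -> 10.0.0.1 (expiry=81+2=83). clock=81
Op 21: tick 3 -> clock=84. purged={b.com}
Op 22: insert b.com -> 10.0.0.4 (expiry=84+8=92). clock=84
Op 23: tick 12 -> clock=96. purged={b.com,d.com}
Op 24: tick 7 -> clock=103.
Op 25: tick 6 -> clock=109.
Op 26: tick 7 -> clock=116.
Op 27: tick 2 -> clock=118.
Op 28: tick 4 -> clock=122.
lookup d.com: not in cache (expired or never inserted)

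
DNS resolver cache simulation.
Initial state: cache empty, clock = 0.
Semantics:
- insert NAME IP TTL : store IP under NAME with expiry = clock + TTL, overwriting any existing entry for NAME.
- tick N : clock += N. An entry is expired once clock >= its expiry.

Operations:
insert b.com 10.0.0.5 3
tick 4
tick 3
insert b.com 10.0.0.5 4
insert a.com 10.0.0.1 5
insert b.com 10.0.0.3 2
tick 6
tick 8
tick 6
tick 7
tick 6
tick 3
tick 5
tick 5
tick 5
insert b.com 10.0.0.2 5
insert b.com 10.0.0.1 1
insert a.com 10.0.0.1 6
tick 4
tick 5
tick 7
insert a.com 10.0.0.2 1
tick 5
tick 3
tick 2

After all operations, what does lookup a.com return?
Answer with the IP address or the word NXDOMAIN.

Answer: NXDOMAIN

Derivation:
Op 1: insert b.com -> 10.0.0.5 (expiry=0+3=3). clock=0
Op 2: tick 4 -> clock=4. purged={b.com}
Op 3: tick 3 -> clock=7.
Op 4: insert b.com -> 10.0.0.5 (expiry=7+4=11). clock=7
Op 5: insert a.com -> 10.0.0.1 (expiry=7+5=12). clock=7
Op 6: insert b.com -> 10.0.0.3 (expiry=7+2=9). clock=7
Op 7: tick 6 -> clock=13. purged={a.com,b.com}
Op 8: tick 8 -> clock=21.
Op 9: tick 6 -> clock=27.
Op 10: tick 7 -> clock=34.
Op 11: tick 6 -> clock=40.
Op 12: tick 3 -> clock=43.
Op 13: tick 5 -> clock=48.
Op 14: tick 5 -> clock=53.
Op 15: tick 5 -> clock=58.
Op 16: insert b.com -> 10.0.0.2 (expiry=58+5=63). clock=58
Op 17: insert b.com -> 10.0.0.1 (expiry=58+1=59). clock=58
Op 18: insert a.com -> 10.0.0.1 (expiry=58+6=64). clock=58
Op 19: tick 4 -> clock=62. purged={b.com}
Op 20: tick 5 -> clock=67. purged={a.com}
Op 21: tick 7 -> clock=74.
Op 22: insert a.com -> 10.0.0.2 (expiry=74+1=75). clock=74
Op 23: tick 5 -> clock=79. purged={a.com}
Op 24: tick 3 -> clock=82.
Op 25: tick 2 -> clock=84.
lookup a.com: not in cache (expired or never inserted)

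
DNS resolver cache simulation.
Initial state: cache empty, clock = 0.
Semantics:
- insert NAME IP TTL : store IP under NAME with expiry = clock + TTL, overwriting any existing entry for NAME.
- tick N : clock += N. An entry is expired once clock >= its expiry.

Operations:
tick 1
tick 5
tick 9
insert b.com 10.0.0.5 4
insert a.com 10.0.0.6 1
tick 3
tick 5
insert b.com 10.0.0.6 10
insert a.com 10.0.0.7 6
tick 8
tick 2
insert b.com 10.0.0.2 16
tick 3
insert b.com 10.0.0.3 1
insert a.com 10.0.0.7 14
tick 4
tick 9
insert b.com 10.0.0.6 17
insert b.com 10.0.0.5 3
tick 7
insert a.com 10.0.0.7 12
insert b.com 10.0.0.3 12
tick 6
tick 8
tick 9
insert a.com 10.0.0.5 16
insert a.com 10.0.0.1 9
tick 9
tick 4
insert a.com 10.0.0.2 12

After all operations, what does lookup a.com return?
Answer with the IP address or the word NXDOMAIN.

Op 1: tick 1 -> clock=1.
Op 2: tick 5 -> clock=6.
Op 3: tick 9 -> clock=15.
Op 4: insert b.com -> 10.0.0.5 (expiry=15+4=19). clock=15
Op 5: insert a.com -> 10.0.0.6 (expiry=15+1=16). clock=15
Op 6: tick 3 -> clock=18. purged={a.com}
Op 7: tick 5 -> clock=23. purged={b.com}
Op 8: insert b.com -> 10.0.0.6 (expiry=23+10=33). clock=23
Op 9: insert a.com -> 10.0.0.7 (expiry=23+6=29). clock=23
Op 10: tick 8 -> clock=31. purged={a.com}
Op 11: tick 2 -> clock=33. purged={b.com}
Op 12: insert b.com -> 10.0.0.2 (expiry=33+16=49). clock=33
Op 13: tick 3 -> clock=36.
Op 14: insert b.com -> 10.0.0.3 (expiry=36+1=37). clock=36
Op 15: insert a.com -> 10.0.0.7 (expiry=36+14=50). clock=36
Op 16: tick 4 -> clock=40. purged={b.com}
Op 17: tick 9 -> clock=49.
Op 18: insert b.com -> 10.0.0.6 (expiry=49+17=66). clock=49
Op 19: insert b.com -> 10.0.0.5 (expiry=49+3=52). clock=49
Op 20: tick 7 -> clock=56. purged={a.com,b.com}
Op 21: insert a.com -> 10.0.0.7 (expiry=56+12=68). clock=56
Op 22: insert b.com -> 10.0.0.3 (expiry=56+12=68). clock=56
Op 23: tick 6 -> clock=62.
Op 24: tick 8 -> clock=70. purged={a.com,b.com}
Op 25: tick 9 -> clock=79.
Op 26: insert a.com -> 10.0.0.5 (expiry=79+16=95). clock=79
Op 27: insert a.com -> 10.0.0.1 (expiry=79+9=88). clock=79
Op 28: tick 9 -> clock=88. purged={a.com}
Op 29: tick 4 -> clock=92.
Op 30: insert a.com -> 10.0.0.2 (expiry=92+12=104). clock=92
lookup a.com: present, ip=10.0.0.2 expiry=104 > clock=92

Answer: 10.0.0.2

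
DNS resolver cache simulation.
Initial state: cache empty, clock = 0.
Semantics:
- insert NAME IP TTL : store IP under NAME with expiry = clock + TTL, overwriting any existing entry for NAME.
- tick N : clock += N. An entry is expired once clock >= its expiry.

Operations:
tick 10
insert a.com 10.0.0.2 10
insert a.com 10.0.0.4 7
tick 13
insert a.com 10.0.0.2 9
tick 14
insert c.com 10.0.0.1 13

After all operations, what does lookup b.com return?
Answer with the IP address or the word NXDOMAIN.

Answer: NXDOMAIN

Derivation:
Op 1: tick 10 -> clock=10.
Op 2: insert a.com -> 10.0.0.2 (expiry=10+10=20). clock=10
Op 3: insert a.com -> 10.0.0.4 (expiry=10+7=17). clock=10
Op 4: tick 13 -> clock=23. purged={a.com}
Op 5: insert a.com -> 10.0.0.2 (expiry=23+9=32). clock=23
Op 6: tick 14 -> clock=37. purged={a.com}
Op 7: insert c.com -> 10.0.0.1 (expiry=37+13=50). clock=37
lookup b.com: not in cache (expired or never inserted)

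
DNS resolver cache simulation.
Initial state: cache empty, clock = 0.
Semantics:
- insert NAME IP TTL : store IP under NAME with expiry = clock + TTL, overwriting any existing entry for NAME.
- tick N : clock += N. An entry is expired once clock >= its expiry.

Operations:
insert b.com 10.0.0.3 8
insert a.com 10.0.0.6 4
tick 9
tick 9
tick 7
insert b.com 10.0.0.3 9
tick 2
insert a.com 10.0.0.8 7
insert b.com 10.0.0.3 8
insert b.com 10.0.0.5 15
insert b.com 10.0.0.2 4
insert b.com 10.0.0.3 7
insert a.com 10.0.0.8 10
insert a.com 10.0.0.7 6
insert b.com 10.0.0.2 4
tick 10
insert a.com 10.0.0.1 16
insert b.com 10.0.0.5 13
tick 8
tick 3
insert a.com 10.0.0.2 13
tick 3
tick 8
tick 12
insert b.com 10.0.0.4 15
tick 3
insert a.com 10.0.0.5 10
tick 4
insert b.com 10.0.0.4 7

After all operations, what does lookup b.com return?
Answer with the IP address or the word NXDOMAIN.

Op 1: insert b.com -> 10.0.0.3 (expiry=0+8=8). clock=0
Op 2: insert a.com -> 10.0.0.6 (expiry=0+4=4). clock=0
Op 3: tick 9 -> clock=9. purged={a.com,b.com}
Op 4: tick 9 -> clock=18.
Op 5: tick 7 -> clock=25.
Op 6: insert b.com -> 10.0.0.3 (expiry=25+9=34). clock=25
Op 7: tick 2 -> clock=27.
Op 8: insert a.com -> 10.0.0.8 (expiry=27+7=34). clock=27
Op 9: insert b.com -> 10.0.0.3 (expiry=27+8=35). clock=27
Op 10: insert b.com -> 10.0.0.5 (expiry=27+15=42). clock=27
Op 11: insert b.com -> 10.0.0.2 (expiry=27+4=31). clock=27
Op 12: insert b.com -> 10.0.0.3 (expiry=27+7=34). clock=27
Op 13: insert a.com -> 10.0.0.8 (expiry=27+10=37). clock=27
Op 14: insert a.com -> 10.0.0.7 (expiry=27+6=33). clock=27
Op 15: insert b.com -> 10.0.0.2 (expiry=27+4=31). clock=27
Op 16: tick 10 -> clock=37. purged={a.com,b.com}
Op 17: insert a.com -> 10.0.0.1 (expiry=37+16=53). clock=37
Op 18: insert b.com -> 10.0.0.5 (expiry=37+13=50). clock=37
Op 19: tick 8 -> clock=45.
Op 20: tick 3 -> clock=48.
Op 21: insert a.com -> 10.0.0.2 (expiry=48+13=61). clock=48
Op 22: tick 3 -> clock=51. purged={b.com}
Op 23: tick 8 -> clock=59.
Op 24: tick 12 -> clock=71. purged={a.com}
Op 25: insert b.com -> 10.0.0.4 (expiry=71+15=86). clock=71
Op 26: tick 3 -> clock=74.
Op 27: insert a.com -> 10.0.0.5 (expiry=74+10=84). clock=74
Op 28: tick 4 -> clock=78.
Op 29: insert b.com -> 10.0.0.4 (expiry=78+7=85). clock=78
lookup b.com: present, ip=10.0.0.4 expiry=85 > clock=78

Answer: 10.0.0.4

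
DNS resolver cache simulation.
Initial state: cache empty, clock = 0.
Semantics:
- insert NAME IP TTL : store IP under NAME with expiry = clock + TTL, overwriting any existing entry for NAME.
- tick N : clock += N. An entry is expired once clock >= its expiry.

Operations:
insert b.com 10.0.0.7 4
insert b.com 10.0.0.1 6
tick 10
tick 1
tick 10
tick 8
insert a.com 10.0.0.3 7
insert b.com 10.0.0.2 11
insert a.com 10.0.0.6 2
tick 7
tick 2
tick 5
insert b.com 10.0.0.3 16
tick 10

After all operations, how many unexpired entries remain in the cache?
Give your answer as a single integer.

Op 1: insert b.com -> 10.0.0.7 (expiry=0+4=4). clock=0
Op 2: insert b.com -> 10.0.0.1 (expiry=0+6=6). clock=0
Op 3: tick 10 -> clock=10. purged={b.com}
Op 4: tick 1 -> clock=11.
Op 5: tick 10 -> clock=21.
Op 6: tick 8 -> clock=29.
Op 7: insert a.com -> 10.0.0.3 (expiry=29+7=36). clock=29
Op 8: insert b.com -> 10.0.0.2 (expiry=29+11=40). clock=29
Op 9: insert a.com -> 10.0.0.6 (expiry=29+2=31). clock=29
Op 10: tick 7 -> clock=36. purged={a.com}
Op 11: tick 2 -> clock=38.
Op 12: tick 5 -> clock=43. purged={b.com}
Op 13: insert b.com -> 10.0.0.3 (expiry=43+16=59). clock=43
Op 14: tick 10 -> clock=53.
Final cache (unexpired): {b.com} -> size=1

Answer: 1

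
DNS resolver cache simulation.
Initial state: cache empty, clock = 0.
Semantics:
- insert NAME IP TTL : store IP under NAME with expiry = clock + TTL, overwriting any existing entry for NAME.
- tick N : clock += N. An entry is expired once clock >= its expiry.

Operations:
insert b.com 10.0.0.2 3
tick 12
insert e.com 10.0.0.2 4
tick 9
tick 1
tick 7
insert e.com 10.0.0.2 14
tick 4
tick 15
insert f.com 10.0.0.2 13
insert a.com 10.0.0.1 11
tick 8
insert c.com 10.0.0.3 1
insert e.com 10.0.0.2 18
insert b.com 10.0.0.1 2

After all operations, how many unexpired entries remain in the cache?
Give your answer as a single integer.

Answer: 5

Derivation:
Op 1: insert b.com -> 10.0.0.2 (expiry=0+3=3). clock=0
Op 2: tick 12 -> clock=12. purged={b.com}
Op 3: insert e.com -> 10.0.0.2 (expiry=12+4=16). clock=12
Op 4: tick 9 -> clock=21. purged={e.com}
Op 5: tick 1 -> clock=22.
Op 6: tick 7 -> clock=29.
Op 7: insert e.com -> 10.0.0.2 (expiry=29+14=43). clock=29
Op 8: tick 4 -> clock=33.
Op 9: tick 15 -> clock=48. purged={e.com}
Op 10: insert f.com -> 10.0.0.2 (expiry=48+13=61). clock=48
Op 11: insert a.com -> 10.0.0.1 (expiry=48+11=59). clock=48
Op 12: tick 8 -> clock=56.
Op 13: insert c.com -> 10.0.0.3 (expiry=56+1=57). clock=56
Op 14: insert e.com -> 10.0.0.2 (expiry=56+18=74). clock=56
Op 15: insert b.com -> 10.0.0.1 (expiry=56+2=58). clock=56
Final cache (unexpired): {a.com,b.com,c.com,e.com,f.com} -> size=5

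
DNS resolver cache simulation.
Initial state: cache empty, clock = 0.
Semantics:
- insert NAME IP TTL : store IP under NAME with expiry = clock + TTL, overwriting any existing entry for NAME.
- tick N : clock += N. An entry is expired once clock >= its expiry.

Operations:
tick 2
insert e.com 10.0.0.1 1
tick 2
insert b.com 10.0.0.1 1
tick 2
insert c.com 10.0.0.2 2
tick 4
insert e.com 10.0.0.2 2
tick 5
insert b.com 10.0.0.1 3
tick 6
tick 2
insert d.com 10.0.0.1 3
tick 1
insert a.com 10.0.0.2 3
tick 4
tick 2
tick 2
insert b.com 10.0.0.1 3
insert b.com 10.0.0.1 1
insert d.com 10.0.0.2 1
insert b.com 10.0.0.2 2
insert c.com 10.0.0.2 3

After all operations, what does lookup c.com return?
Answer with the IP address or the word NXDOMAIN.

Answer: 10.0.0.2

Derivation:
Op 1: tick 2 -> clock=2.
Op 2: insert e.com -> 10.0.0.1 (expiry=2+1=3). clock=2
Op 3: tick 2 -> clock=4. purged={e.com}
Op 4: insert b.com -> 10.0.0.1 (expiry=4+1=5). clock=4
Op 5: tick 2 -> clock=6. purged={b.com}
Op 6: insert c.com -> 10.0.0.2 (expiry=6+2=8). clock=6
Op 7: tick 4 -> clock=10. purged={c.com}
Op 8: insert e.com -> 10.0.0.2 (expiry=10+2=12). clock=10
Op 9: tick 5 -> clock=15. purged={e.com}
Op 10: insert b.com -> 10.0.0.1 (expiry=15+3=18). clock=15
Op 11: tick 6 -> clock=21. purged={b.com}
Op 12: tick 2 -> clock=23.
Op 13: insert d.com -> 10.0.0.1 (expiry=23+3=26). clock=23
Op 14: tick 1 -> clock=24.
Op 15: insert a.com -> 10.0.0.2 (expiry=24+3=27). clock=24
Op 16: tick 4 -> clock=28. purged={a.com,d.com}
Op 17: tick 2 -> clock=30.
Op 18: tick 2 -> clock=32.
Op 19: insert b.com -> 10.0.0.1 (expiry=32+3=35). clock=32
Op 20: insert b.com -> 10.0.0.1 (expiry=32+1=33). clock=32
Op 21: insert d.com -> 10.0.0.2 (expiry=32+1=33). clock=32
Op 22: insert b.com -> 10.0.0.2 (expiry=32+2=34). clock=32
Op 23: insert c.com -> 10.0.0.2 (expiry=32+3=35). clock=32
lookup c.com: present, ip=10.0.0.2 expiry=35 > clock=32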